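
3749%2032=1717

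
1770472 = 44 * 40238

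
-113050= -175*646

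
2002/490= 143/35= 4.09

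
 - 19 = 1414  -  1433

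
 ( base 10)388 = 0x184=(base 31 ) cg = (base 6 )1444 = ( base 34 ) be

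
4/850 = 2/425 = 0.00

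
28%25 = 3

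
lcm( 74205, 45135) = 4378095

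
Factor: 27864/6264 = 129/29 = 3^1 * 29^(-1) *43^1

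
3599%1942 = 1657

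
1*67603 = 67603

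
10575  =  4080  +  6495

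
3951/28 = 3951/28 = 141.11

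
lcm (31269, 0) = 0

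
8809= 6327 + 2482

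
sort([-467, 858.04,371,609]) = [ - 467, 371,609,858.04]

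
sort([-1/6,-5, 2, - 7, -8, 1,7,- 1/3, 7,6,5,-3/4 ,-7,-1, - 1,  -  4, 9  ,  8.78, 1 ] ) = [- 8 , - 7,- 7,-5,-4 , - 1 , - 1, - 3/4, - 1/3, - 1/6,1,1, 2, 5,6, 7,7,8.78 , 9 ] 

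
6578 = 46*143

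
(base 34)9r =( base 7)654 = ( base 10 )333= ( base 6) 1313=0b101001101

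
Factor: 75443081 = 7^1*10777583^1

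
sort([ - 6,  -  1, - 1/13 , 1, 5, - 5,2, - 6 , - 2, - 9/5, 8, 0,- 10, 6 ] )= [- 10,-6,  -  6, - 5 ,  -  2,-9/5 ,- 1 ,  -  1/13, 0,1 , 2, 5,6 , 8 ]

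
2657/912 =2 + 833/912 =2.91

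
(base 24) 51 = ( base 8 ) 171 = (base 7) 232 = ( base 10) 121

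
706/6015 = 706/6015  =  0.12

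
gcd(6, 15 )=3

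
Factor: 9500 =2^2 * 5^3*19^1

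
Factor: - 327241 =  - 229^1*1429^1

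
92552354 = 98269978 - 5717624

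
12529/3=4176+1/3 = 4176.33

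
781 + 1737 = 2518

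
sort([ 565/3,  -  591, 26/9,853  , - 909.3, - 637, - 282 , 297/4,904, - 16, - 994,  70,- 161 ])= [ - 994, - 909.3,  -  637, - 591,  -  282, -161,  -  16,26/9, 70, 297/4,565/3,853,  904]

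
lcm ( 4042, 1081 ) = 92966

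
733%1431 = 733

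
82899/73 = 82899/73  =  1135.60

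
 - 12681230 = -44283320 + 31602090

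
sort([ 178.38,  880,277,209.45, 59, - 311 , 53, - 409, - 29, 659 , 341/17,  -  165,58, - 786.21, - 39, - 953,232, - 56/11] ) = [ - 953, - 786.21,-409, - 311, - 165, - 39,-29, - 56/11,341/17,53, 58,59, 178.38,209.45 , 232,277,659,880]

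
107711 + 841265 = 948976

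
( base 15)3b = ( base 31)1P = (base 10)56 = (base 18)32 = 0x38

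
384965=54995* 7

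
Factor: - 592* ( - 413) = 244496   =  2^4*7^1*37^1*59^1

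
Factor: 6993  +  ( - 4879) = 2^1*7^1 * 151^1 = 2114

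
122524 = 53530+68994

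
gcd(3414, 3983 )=569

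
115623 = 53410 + 62213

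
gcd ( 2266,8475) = 1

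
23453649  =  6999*3351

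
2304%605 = 489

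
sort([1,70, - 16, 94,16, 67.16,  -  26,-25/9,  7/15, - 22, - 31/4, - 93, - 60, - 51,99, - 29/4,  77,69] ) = [ - 93, - 60, - 51, - 26, - 22, - 16, - 31/4, - 29/4,- 25/9,7/15,1,16, 67.16,  69, 70, 77 , 94,99] 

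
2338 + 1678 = 4016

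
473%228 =17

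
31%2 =1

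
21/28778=21/28778=0.00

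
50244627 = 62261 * 807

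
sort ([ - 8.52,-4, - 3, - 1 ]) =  [ - 8.52,  -  4, - 3, - 1 ]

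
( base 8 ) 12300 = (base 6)40332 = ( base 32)560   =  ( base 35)4BR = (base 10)5312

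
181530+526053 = 707583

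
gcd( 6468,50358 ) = 462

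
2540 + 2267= 4807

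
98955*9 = 890595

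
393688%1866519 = 393688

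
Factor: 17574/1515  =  2^1*5^(-1) *29^1 = 58/5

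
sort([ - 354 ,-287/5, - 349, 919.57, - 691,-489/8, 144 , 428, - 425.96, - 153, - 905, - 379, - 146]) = [ - 905, - 691  , - 425.96, - 379, - 354, - 349, - 153, - 146,- 489/8 , - 287/5,144,428,919.57] 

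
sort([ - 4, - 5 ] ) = [ - 5, - 4 ] 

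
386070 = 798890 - 412820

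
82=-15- - 97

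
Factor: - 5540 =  - 2^2*5^1*277^1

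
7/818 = 7/818 = 0.01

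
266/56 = 4 + 3/4=   4.75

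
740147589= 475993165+264154424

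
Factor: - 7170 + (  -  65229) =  - 72399 = - 3^1 * 24133^1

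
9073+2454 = 11527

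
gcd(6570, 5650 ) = 10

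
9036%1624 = 916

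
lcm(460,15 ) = 1380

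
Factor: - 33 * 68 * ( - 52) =116688 = 2^4*3^1 * 11^1 * 13^1*17^1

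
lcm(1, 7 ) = 7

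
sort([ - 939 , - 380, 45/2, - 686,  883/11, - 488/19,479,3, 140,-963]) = [ - 963, - 939, - 686,  -  380, - 488/19, 3, 45/2 , 883/11,140,479]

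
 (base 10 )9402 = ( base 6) 111310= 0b10010010111010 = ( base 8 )22272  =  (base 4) 2102322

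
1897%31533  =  1897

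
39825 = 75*531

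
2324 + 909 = 3233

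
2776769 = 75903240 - 73126471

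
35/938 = 5/134 = 0.04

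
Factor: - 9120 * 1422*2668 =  - 34600331520 = -2^8* 3^3*5^1*19^1*23^1*29^1*79^1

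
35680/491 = 35680/491 = 72.67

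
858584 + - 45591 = 812993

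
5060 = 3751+1309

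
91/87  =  1 + 4/87 = 1.05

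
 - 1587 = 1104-2691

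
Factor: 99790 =2^1*5^1*17^1*587^1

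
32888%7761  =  1844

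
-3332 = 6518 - 9850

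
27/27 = 1 =1.00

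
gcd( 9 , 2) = 1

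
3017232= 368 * 8199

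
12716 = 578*22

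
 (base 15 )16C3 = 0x132c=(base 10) 4908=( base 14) 1B08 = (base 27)6jl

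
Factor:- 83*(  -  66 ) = 5478 = 2^1*3^1 * 11^1*83^1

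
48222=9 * 5358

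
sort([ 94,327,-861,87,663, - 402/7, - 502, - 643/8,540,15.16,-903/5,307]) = [-861 , - 502, -903/5, - 643/8, - 402/7,15.16, 87,94, 307,327, 540,663]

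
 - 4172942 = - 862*4841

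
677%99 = 83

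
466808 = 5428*86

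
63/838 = 63/838 =0.08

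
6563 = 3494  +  3069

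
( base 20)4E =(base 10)94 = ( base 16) 5E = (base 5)334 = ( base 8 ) 136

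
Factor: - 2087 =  - 2087^1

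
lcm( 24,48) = 48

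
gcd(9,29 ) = 1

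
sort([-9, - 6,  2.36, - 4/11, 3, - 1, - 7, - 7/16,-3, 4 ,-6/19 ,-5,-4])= [ -9, - 7 , - 6,-5, - 4 , -3, - 1, - 7/16, - 4/11,-6/19, 2.36 , 3,4]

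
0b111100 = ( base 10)60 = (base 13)48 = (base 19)33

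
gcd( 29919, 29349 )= 3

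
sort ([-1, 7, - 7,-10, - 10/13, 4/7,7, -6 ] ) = [-10,-7,-6,-1,-10/13, 4/7,  7, 7]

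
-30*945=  - 28350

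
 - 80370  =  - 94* 855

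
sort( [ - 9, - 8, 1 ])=[ - 9, - 8, 1]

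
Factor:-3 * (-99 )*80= 2^4 * 3^3*5^1*11^1 = 23760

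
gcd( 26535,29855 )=5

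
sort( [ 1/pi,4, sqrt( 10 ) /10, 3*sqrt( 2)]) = [ sqrt (10)/10,  1/pi,4 , 3*sqrt( 2 )] 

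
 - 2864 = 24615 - 27479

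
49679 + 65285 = 114964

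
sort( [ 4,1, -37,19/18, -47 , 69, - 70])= [ - 70,-47, - 37,1, 19/18, 4,69 ]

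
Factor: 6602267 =7^1*79^1 * 11939^1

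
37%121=37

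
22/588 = 11/294= 0.04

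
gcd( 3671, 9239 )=1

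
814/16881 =814/16881=0.05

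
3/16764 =1/5588 = 0.00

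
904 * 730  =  659920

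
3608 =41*88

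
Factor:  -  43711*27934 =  - 1221023074 = - 2^1*13967^1*43711^1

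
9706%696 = 658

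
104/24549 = 104/24549 = 0.00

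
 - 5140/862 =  - 6 + 16/431 = - 5.96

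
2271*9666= 21951486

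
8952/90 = 99 + 7/15 = 99.47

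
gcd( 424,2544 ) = 424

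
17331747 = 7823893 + 9507854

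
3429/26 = 3429/26=131.88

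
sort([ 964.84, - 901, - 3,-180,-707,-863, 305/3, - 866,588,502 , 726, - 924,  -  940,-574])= [-940, - 924, - 901,  -  866 ,-863, - 707, - 574, - 180 , - 3, 305/3,502,588,726, 964.84] 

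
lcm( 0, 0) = 0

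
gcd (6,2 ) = 2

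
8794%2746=556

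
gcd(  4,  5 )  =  1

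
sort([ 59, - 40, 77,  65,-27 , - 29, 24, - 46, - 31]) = [ - 46, - 40, - 31, - 29, - 27, 24,59,  65, 77 ] 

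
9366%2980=426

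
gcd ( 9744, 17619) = 21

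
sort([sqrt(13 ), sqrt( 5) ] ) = [ sqrt( 5), sqrt( 13 ) ]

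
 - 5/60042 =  - 1 + 60037/60042 = -  0.00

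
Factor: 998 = 2^1*499^1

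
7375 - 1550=5825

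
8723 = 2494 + 6229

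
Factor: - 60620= - 2^2*5^1*7^1*433^1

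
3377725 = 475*7111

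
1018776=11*92616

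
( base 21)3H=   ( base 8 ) 120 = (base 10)80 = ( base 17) 4c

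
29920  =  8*3740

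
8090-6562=1528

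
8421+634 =9055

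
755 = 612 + 143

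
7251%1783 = 119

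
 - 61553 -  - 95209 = 33656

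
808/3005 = 808/3005 =0.27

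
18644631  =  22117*843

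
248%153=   95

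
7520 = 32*235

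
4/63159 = 4/63159 = 0.00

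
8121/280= 8121/280 = 29.00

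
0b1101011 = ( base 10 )107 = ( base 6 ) 255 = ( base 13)83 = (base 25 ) 47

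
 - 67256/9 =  - 67256/9 = -7472.89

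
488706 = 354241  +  134465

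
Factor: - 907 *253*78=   -17898738 =-2^1 * 3^1 * 11^1*13^1* 23^1*907^1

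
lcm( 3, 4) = 12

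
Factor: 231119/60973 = 959/253 =7^1 * 11^( - 1 )*23^(-1 )*137^1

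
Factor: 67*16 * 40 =42880 = 2^7* 5^1*67^1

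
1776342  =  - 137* ( - 12966) 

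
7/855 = 7/855 = 0.01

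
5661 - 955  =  4706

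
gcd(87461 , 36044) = 1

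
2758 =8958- 6200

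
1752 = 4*438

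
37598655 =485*77523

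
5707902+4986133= 10694035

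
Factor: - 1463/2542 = - 2^(  -  1)*7^1 *11^1*19^1*31^(  -  1)*41^( - 1 ) 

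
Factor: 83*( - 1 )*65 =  - 5395 = -5^1*13^1*83^1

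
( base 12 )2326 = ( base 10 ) 3918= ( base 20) 9fi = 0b111101001110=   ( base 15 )1263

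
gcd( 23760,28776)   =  264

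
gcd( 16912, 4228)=4228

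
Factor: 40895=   5^1*8179^1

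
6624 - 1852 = 4772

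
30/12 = 5/2 =2.50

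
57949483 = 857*67619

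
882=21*42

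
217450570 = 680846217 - 463395647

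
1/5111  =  1/5111= 0.00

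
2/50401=2/50401 = 0.00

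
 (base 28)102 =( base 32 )oi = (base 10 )786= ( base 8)1422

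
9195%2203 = 383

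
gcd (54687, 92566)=1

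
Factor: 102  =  2^1*3^1*17^1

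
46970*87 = 4086390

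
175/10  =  35/2 = 17.50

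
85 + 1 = 86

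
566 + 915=1481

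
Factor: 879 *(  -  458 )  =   - 2^1 * 3^1*229^1 *293^1 = - 402582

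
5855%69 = 59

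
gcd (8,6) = 2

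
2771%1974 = 797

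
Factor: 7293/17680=33/80   =  2^( - 4)*3^1*5^( - 1 )*11^1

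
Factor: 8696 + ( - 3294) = 2^1 * 37^1 * 73^1 = 5402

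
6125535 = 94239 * 65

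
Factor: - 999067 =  - 999067^1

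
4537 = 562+3975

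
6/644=3/322 = 0.01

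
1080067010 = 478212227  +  601854783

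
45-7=38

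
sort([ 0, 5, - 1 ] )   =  [  -  1,0, 5 ]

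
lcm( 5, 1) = 5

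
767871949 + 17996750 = 785868699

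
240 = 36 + 204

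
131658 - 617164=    - 485506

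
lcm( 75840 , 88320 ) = 6977280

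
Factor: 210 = 2^1 * 3^1*5^1 * 7^1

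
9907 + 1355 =11262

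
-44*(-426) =18744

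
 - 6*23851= -143106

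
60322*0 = 0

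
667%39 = 4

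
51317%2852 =2833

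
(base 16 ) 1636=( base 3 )21210121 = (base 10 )5686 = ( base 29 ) 6m2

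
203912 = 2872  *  71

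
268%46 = 38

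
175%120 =55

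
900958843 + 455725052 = 1356683895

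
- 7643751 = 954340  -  8598091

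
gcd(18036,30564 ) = 108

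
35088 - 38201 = -3113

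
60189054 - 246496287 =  - 186307233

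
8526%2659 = 549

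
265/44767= 265/44767 = 0.01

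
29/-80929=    - 1 + 80900/80929 =- 0.00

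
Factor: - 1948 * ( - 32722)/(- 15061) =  - 2^3*487^1*15061^( - 1)*16361^1=-  63742456/15061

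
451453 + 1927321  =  2378774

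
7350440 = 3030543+4319897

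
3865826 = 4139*934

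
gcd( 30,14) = 2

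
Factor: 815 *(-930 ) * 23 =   -  17432850 = - 2^1*3^1*5^2*23^1*31^1 * 163^1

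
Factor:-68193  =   - 3^2*7577^1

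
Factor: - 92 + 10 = - 2^1*41^1 = - 82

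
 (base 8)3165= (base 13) 9A2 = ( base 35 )1c8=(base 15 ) 753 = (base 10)1653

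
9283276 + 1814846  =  11098122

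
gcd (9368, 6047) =1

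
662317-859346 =-197029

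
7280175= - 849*( - 8575)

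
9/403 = 9/403 = 0.02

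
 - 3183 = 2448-5631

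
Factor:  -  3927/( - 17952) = 7/32 = 2^( -5 ) * 7^1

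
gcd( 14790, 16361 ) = 1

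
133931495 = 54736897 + 79194598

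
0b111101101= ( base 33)ev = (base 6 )2141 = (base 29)h0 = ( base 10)493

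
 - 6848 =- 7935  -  -1087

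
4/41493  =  4/41493= 0.00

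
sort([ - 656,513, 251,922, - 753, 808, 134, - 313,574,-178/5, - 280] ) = [ - 753,-656, - 313, - 280  , - 178/5,134,251, 513, 574,808,922 ] 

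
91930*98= 9009140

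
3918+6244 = 10162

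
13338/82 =162  +  27/41 = 162.66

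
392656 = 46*8536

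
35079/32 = 1096 +7/32  =  1096.22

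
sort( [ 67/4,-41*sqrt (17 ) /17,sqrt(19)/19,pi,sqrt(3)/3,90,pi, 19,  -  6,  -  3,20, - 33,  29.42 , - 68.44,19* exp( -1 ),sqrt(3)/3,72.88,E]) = [-68.44,-33,-41*sqrt(17 )/17, - 6, - 3,sqrt (19)/19,sqrt( 3 )/3, sqrt ( 3)/3,E,  pi, pi, 19*exp( - 1 ),67/4  ,  19,20, 29.42,72.88,  90]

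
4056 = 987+3069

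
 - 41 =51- 92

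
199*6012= 1196388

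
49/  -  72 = -49/72=-0.68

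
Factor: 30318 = 2^1 * 3^1*31^1*163^1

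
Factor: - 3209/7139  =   - 11^( - 2 )*59^( - 1 )*3209^1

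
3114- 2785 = 329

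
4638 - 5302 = -664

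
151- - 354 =505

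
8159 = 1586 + 6573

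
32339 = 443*73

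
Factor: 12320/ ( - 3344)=-2^1*5^1*  7^1 * 19^ ( - 1 ) = - 70/19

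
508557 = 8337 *61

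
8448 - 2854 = 5594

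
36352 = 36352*1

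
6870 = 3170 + 3700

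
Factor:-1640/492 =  - 10/3 = - 2^1 * 3^( - 1)*5^1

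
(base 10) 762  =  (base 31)oi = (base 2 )1011111010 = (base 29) Q8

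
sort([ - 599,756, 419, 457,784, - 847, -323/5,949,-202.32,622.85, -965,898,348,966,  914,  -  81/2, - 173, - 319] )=[ - 965,-847 , - 599, - 319,- 202.32  , - 173, - 323/5, - 81/2, 348,  419,457,622.85, 756,784 , 898,914,949,966]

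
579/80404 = 579/80404 = 0.01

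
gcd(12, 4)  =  4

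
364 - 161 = 203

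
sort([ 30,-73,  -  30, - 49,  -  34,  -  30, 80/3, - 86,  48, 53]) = [ - 86, - 73, - 49, - 34, - 30, - 30, 80/3,30,48,53]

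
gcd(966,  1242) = 138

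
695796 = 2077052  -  1381256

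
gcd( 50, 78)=2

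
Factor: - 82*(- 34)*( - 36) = - 100368= - 2^4*3^2*17^1*41^1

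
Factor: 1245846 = 2^1*3^1*7^1*29663^1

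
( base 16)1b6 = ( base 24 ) i6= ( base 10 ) 438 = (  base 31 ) E4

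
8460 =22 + 8438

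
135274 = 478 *283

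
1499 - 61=1438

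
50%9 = 5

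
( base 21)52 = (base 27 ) 3Q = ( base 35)32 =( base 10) 107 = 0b1101011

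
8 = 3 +5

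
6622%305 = 217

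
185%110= 75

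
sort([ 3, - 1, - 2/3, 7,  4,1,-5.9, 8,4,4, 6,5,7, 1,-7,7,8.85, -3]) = [ - 7, - 5.9,-3,  -  1,-2/3,1, 1,3, 4 , 4,4,5,6, 7 , 7,  7, 8,8.85]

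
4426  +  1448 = 5874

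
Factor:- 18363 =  - 3^1*6121^1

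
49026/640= 24513/320 =76.60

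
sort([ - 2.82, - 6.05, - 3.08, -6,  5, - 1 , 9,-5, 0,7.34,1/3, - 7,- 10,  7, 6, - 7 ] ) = [ - 10, - 7, - 7 , - 6.05,-6,-5, - 3.08, - 2.82, - 1, 0,1/3,  5,6,  7,7.34, 9]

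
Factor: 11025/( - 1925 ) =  - 3^2*7^1*11^ ( - 1) = - 63/11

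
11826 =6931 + 4895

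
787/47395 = 787/47395 = 0.02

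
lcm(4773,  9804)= 362748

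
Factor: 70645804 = 2^2 * 2203^1*8017^1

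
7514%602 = 290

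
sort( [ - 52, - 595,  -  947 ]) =[ - 947, - 595, - 52 ] 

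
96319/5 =96319/5 = 19263.80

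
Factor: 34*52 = 2^3*13^1*17^1 = 1768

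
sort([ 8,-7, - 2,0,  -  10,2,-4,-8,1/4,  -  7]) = [ - 10,-8,-7, - 7, - 4, - 2,0,1/4,2 , 8] 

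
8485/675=1697/135=12.57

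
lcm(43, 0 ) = 0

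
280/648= 35/81 = 0.43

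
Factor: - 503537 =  - 193^1*2609^1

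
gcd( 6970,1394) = 1394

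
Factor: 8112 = 2^4*3^1*13^2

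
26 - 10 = 16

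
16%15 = 1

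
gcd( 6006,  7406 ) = 14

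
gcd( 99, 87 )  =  3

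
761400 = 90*8460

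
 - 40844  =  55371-96215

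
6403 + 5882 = 12285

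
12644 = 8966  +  3678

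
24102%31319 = 24102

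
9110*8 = 72880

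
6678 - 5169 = 1509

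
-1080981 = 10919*( - 99 )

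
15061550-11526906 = 3534644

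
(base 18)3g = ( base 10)70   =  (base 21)37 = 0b1000110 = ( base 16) 46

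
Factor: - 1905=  - 3^1*5^1*  127^1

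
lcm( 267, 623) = 1869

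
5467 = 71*77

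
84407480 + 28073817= 112481297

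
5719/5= 1143 + 4/5 =1143.80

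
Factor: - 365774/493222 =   -  182887^1 * 246611^(-1) = -182887/246611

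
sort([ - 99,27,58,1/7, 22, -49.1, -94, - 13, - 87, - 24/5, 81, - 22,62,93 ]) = [ - 99, - 94, - 87, - 49.1, - 22, - 13, - 24/5,1/7,22,27,  58,62, 81, 93 ]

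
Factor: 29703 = 3^1*9901^1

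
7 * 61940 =433580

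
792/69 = 264/23=11.48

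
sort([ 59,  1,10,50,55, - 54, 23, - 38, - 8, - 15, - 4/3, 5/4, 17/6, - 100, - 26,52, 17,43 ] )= [ - 100, - 54, - 38,- 26, - 15, - 8, - 4/3,  1,5/4,17/6, 10, 17,23, 43,50, 52  ,  55,59 ]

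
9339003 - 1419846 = 7919157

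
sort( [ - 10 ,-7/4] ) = [ - 10, - 7/4] 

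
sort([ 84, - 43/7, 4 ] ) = [ - 43/7,4,84]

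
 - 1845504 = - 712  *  2592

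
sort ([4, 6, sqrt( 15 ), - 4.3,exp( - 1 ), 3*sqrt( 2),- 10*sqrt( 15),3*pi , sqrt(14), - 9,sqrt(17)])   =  [ - 10*sqrt(15),-9,-4.3, exp( - 1 ),sqrt ( 14),  sqrt( 15), 4,sqrt(17 ),3*sqrt ( 2), 6,3*pi]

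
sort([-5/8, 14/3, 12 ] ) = [ - 5/8, 14/3,12]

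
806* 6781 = 5465486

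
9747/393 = 24+ 105/131=   24.80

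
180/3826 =90/1913 = 0.05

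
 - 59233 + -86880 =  - 146113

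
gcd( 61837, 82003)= 1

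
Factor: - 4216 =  - 2^3*17^1*31^1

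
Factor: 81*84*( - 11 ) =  - 2^2 * 3^5*7^1*11^1 = - 74844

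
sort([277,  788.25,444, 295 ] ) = [ 277 , 295, 444,788.25] 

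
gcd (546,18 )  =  6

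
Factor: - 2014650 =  - 2^1*3^2*5^2*11^2*37^1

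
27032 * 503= 13597096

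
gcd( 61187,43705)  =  8741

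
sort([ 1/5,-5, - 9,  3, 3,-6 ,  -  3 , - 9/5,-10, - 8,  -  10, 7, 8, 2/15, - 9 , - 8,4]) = [ - 10, - 10,-9, - 9, - 8,- 8, - 6 , - 5 , - 3, - 9/5, 2/15 , 1/5,3, 3  ,  4, 7,8]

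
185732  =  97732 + 88000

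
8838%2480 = 1398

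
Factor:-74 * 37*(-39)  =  106782 = 2^1*3^1*13^1 * 37^2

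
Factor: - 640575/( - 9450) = 949/14 = 2^( - 1)*7^( - 1)*13^1 * 73^1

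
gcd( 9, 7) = 1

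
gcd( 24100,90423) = 1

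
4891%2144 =603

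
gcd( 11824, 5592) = 8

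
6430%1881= 787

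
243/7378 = 243/7378 = 0.03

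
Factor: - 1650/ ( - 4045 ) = 330/809 = 2^1 * 3^1*5^1 * 11^1*809^( - 1)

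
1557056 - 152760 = 1404296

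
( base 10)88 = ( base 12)74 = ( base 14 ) 64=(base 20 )48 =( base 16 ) 58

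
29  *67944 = 1970376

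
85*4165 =354025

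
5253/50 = 105 + 3/50= 105.06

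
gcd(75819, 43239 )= 3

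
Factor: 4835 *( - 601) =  - 5^1*601^1*967^1 = - 2905835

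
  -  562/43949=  - 1+43387/43949 = -0.01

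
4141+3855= 7996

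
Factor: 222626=2^1*157^1*709^1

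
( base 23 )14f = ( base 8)1174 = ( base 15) 2c6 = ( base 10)636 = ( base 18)1h6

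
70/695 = 14/139 = 0.10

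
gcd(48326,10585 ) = 73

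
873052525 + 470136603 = 1343189128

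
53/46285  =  53/46285=0.00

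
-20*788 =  - 15760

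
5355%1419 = 1098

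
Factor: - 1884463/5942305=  - 5^(  -  1 )*7^1*313^( - 1 ) * 3797^( - 1 ) * 269209^1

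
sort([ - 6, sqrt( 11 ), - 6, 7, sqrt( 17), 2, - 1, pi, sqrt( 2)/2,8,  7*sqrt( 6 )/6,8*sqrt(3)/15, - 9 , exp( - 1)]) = [ - 9 , - 6, - 6,  -  1,exp(-1 ),sqrt( 2)/2, 8*sqrt (3)/15, 2,7*sqrt(6 ) /6,pi,sqrt( 11 ), sqrt( 17) , 7,  8]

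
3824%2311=1513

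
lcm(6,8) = 24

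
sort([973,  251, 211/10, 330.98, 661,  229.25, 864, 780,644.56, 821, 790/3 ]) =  [ 211/10, 229.25,  251 , 790/3, 330.98, 644.56, 661,780, 821,864, 973 ] 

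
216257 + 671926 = 888183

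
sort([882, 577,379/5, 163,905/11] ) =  [ 379/5, 905/11,163, 577 , 882]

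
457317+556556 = 1013873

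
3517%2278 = 1239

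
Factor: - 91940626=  - 2^1*3019^1*15227^1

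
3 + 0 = 3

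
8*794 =6352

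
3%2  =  1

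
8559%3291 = 1977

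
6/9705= 2/3235 = 0.00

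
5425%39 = 4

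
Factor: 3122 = 2^1*7^1*223^1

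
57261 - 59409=-2148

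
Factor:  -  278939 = -19^1*53^1* 277^1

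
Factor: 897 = 3^1* 13^1*23^1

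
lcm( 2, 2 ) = 2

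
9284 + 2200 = 11484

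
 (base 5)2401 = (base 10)351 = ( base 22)fl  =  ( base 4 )11133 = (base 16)15F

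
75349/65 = 75349/65 = 1159.22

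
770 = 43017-42247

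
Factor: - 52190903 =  - 5171^1*10093^1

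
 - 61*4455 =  -271755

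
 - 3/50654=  - 1+50651/50654 = - 0.00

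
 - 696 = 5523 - 6219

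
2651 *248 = 657448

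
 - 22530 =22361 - 44891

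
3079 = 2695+384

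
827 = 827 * 1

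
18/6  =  3 = 3.00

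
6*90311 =541866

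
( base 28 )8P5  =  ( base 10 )6977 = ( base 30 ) 7mh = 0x1b41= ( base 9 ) 10512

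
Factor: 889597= 889597^1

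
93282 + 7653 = 100935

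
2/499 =2/499 = 0.00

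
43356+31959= 75315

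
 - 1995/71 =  - 29 + 64/71 = - 28.10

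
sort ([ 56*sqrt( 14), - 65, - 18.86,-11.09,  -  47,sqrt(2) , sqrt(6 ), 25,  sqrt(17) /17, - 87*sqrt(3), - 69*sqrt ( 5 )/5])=[  -  87*sqrt ( 3),- 65, - 47,- 69*sqrt(5 ) /5, - 18.86, -11.09,  sqrt(17) /17, sqrt ( 2)  ,  sqrt(6), 25, 56*sqrt( 14 )]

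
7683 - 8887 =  - 1204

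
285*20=5700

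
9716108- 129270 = 9586838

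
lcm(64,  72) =576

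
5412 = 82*66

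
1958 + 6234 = 8192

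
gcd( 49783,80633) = 1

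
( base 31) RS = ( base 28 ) 12P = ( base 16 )361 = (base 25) 19f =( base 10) 865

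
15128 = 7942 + 7186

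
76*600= 45600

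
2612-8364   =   - 5752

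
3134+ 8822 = 11956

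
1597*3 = 4791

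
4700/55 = 85 + 5/11 = 85.45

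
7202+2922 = 10124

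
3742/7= 534 + 4/7 = 534.57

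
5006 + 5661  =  10667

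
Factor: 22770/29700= 2^(- 1)* 3^ (  -  1 )*5^( - 1 )*23^1 = 23/30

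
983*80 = 78640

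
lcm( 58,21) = 1218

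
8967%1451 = 261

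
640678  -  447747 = 192931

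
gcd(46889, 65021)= 1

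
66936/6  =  11156 = 11156.00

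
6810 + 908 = 7718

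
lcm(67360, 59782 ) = 4782560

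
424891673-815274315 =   -  390382642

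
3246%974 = 324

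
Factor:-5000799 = -3^1*1666933^1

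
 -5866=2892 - 8758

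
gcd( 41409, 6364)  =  43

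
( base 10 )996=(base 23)1k7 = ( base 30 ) 136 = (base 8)1744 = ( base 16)3E4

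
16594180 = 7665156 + 8929024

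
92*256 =23552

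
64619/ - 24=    - 64619/24= - 2692.46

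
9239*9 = 83151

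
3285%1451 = 383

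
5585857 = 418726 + 5167131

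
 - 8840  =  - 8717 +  -123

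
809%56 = 25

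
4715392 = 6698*704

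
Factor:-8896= - 2^6*139^1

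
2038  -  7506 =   -  5468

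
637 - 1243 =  - 606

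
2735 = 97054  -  94319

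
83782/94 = 41891/47 = 891.30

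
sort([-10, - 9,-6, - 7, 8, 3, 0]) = [-10, - 9,  -  7 , - 6, 0, 3,8]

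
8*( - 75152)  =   - 601216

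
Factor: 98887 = 98887^1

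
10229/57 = 10229/57 = 179.46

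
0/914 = 0 = 0.00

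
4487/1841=2 + 115/263 = 2.44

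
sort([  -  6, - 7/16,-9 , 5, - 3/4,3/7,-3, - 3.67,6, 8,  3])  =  [ - 9, - 6, - 3.67, - 3, - 3/4, - 7/16,3/7,3,  5, 6  ,  8]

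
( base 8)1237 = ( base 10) 671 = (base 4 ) 22133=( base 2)1010011111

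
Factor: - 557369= -557369^1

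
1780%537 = 169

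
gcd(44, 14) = 2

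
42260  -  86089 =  - 43829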